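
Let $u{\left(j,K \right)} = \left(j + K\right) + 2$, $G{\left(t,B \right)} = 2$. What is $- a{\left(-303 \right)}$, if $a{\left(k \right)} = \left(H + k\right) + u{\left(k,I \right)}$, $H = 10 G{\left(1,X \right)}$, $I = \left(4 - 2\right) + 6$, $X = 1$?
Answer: $576$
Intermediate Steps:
$I = 8$ ($I = 2 + 6 = 8$)
$H = 20$ ($H = 10 \cdot 2 = 20$)
$u{\left(j,K \right)} = 2 + K + j$ ($u{\left(j,K \right)} = \left(K + j\right) + 2 = 2 + K + j$)
$a{\left(k \right)} = 30 + 2 k$ ($a{\left(k \right)} = \left(20 + k\right) + \left(2 + 8 + k\right) = \left(20 + k\right) + \left(10 + k\right) = 30 + 2 k$)
$- a{\left(-303 \right)} = - (30 + 2 \left(-303\right)) = - (30 - 606) = \left(-1\right) \left(-576\right) = 576$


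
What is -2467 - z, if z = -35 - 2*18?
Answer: -2396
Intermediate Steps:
z = -71 (z = -35 - 36 = -71)
-2467 - z = -2467 - 1*(-71) = -2467 + 71 = -2396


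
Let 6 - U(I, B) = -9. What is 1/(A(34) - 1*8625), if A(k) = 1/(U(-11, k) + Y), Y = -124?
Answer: -109/940126 ≈ -0.00011594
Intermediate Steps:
U(I, B) = 15 (U(I, B) = 6 - 1*(-9) = 6 + 9 = 15)
A(k) = -1/109 (A(k) = 1/(15 - 124) = 1/(-109) = -1/109)
1/(A(34) - 1*8625) = 1/(-1/109 - 1*8625) = 1/(-1/109 - 8625) = 1/(-940126/109) = -109/940126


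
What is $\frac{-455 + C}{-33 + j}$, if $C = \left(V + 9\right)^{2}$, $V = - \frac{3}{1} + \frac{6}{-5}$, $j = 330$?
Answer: $- \frac{10799}{7425} \approx -1.4544$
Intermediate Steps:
$V = - \frac{21}{5}$ ($V = \left(-3\right) 1 + 6 \left(- \frac{1}{5}\right) = -3 - \frac{6}{5} = - \frac{21}{5} \approx -4.2$)
$C = \frac{576}{25}$ ($C = \left(- \frac{21}{5} + 9\right)^{2} = \left(\frac{24}{5}\right)^{2} = \frac{576}{25} \approx 23.04$)
$\frac{-455 + C}{-33 + j} = \frac{-455 + \frac{576}{25}}{-33 + 330} = - \frac{10799}{25 \cdot 297} = \left(- \frac{10799}{25}\right) \frac{1}{297} = - \frac{10799}{7425}$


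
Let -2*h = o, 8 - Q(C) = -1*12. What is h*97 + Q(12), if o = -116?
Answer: 5646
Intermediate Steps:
Q(C) = 20 (Q(C) = 8 - (-1)*12 = 8 - 1*(-12) = 8 + 12 = 20)
h = 58 (h = -½*(-116) = 58)
h*97 + Q(12) = 58*97 + 20 = 5626 + 20 = 5646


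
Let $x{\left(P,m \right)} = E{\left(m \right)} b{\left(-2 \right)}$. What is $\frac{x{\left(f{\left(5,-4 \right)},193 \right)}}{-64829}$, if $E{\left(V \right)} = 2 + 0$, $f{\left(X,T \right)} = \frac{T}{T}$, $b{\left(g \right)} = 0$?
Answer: $0$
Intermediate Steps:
$f{\left(X,T \right)} = 1$
$E{\left(V \right)} = 2$
$x{\left(P,m \right)} = 0$ ($x{\left(P,m \right)} = 2 \cdot 0 = 0$)
$\frac{x{\left(f{\left(5,-4 \right)},193 \right)}}{-64829} = \frac{0}{-64829} = 0 \left(- \frac{1}{64829}\right) = 0$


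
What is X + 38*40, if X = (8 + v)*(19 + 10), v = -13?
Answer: 1375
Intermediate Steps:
X = -145 (X = (8 - 13)*(19 + 10) = -5*29 = -145)
X + 38*40 = -145 + 38*40 = -145 + 1520 = 1375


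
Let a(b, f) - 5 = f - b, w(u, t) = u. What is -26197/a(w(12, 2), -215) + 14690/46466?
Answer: 610265491/5157726 ≈ 118.32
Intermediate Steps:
a(b, f) = 5 + f - b (a(b, f) = 5 + (f - b) = 5 + f - b)
-26197/a(w(12, 2), -215) + 14690/46466 = -26197/(5 - 215 - 1*12) + 14690/46466 = -26197/(5 - 215 - 12) + 14690*(1/46466) = -26197/(-222) + 7345/23233 = -26197*(-1/222) + 7345/23233 = 26197/222 + 7345/23233 = 610265491/5157726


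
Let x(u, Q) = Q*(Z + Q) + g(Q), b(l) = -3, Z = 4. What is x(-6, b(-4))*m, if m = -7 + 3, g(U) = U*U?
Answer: -24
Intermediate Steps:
g(U) = U²
x(u, Q) = Q² + Q*(4 + Q) (x(u, Q) = Q*(4 + Q) + Q² = Q² + Q*(4 + Q))
m = -4
x(-6, b(-4))*m = (2*(-3)*(2 - 3))*(-4) = (2*(-3)*(-1))*(-4) = 6*(-4) = -24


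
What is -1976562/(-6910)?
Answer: 988281/3455 ≈ 286.04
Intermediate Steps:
-1976562/(-6910) = -1976562*(-1)/6910 = -378*(-5229/6910) = 988281/3455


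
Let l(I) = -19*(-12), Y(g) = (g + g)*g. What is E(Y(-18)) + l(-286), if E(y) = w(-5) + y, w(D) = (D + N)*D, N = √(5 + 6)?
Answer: 901 - 5*√11 ≈ 884.42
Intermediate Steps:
Y(g) = 2*g² (Y(g) = (2*g)*g = 2*g²)
l(I) = 228
N = √11 ≈ 3.3166
w(D) = D*(D + √11) (w(D) = (D + √11)*D = D*(D + √11))
E(y) = 25 + y - 5*√11 (E(y) = -5*(-5 + √11) + y = (25 - 5*√11) + y = 25 + y - 5*√11)
E(Y(-18)) + l(-286) = (25 + 2*(-18)² - 5*√11) + 228 = (25 + 2*324 - 5*√11) + 228 = (25 + 648 - 5*√11) + 228 = (673 - 5*√11) + 228 = 901 - 5*√11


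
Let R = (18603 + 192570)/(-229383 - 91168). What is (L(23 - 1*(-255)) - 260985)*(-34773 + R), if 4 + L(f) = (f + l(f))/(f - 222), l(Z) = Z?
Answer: 20363444716286436/2243857 ≈ 9.0752e+9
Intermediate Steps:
R = -211173/320551 (R = 211173/(-320551) = 211173*(-1/320551) = -211173/320551 ≈ -0.65878)
L(f) = -4 + 2*f/(-222 + f) (L(f) = -4 + (f + f)/(f - 222) = -4 + (2*f)/(-222 + f) = -4 + 2*f/(-222 + f))
(L(23 - 1*(-255)) - 260985)*(-34773 + R) = (2*(444 - (23 - 1*(-255)))/(-222 + (23 - 1*(-255))) - 260985)*(-34773 - 211173/320551) = (2*(444 - (23 + 255))/(-222 + (23 + 255)) - 260985)*(-11146731096/320551) = (2*(444 - 1*278)/(-222 + 278) - 260985)*(-11146731096/320551) = (2*(444 - 278)/56 - 260985)*(-11146731096/320551) = (2*(1/56)*166 - 260985)*(-11146731096/320551) = (83/14 - 260985)*(-11146731096/320551) = -3653707/14*(-11146731096/320551) = 20363444716286436/2243857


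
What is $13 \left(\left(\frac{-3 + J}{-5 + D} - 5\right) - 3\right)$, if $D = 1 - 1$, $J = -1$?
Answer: $- \frac{468}{5} \approx -93.6$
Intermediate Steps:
$D = 0$ ($D = 1 - 1 = 0$)
$13 \left(\left(\frac{-3 + J}{-5 + D} - 5\right) - 3\right) = 13 \left(\left(\frac{-3 - 1}{-5 + 0} - 5\right) - 3\right) = 13 \left(\left(- \frac{4}{-5} - 5\right) - 3\right) = 13 \left(\left(\left(-4\right) \left(- \frac{1}{5}\right) - 5\right) - 3\right) = 13 \left(\left(\frac{4}{5} - 5\right) - 3\right) = 13 \left(- \frac{21}{5} - 3\right) = 13 \left(- \frac{36}{5}\right) = - \frac{468}{5}$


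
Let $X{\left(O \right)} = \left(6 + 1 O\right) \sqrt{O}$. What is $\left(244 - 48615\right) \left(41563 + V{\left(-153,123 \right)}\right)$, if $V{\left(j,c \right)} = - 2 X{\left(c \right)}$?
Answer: $-2010443873 + 12479718 \sqrt{123} \approx -1.872 \cdot 10^{9}$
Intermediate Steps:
$X{\left(O \right)} = \sqrt{O} \left(6 + O\right)$ ($X{\left(O \right)} = \left(6 + O\right) \sqrt{O} = \sqrt{O} \left(6 + O\right)$)
$V{\left(j,c \right)} = - 2 \sqrt{c} \left(6 + c\right)$
$\left(244 - 48615\right) \left(41563 + V{\left(-153,123 \right)}\right) = \left(244 - 48615\right) \left(41563 + 2 \sqrt{123} \left(-6 - 123\right)\right) = - 48371 \left(41563 + 2 \sqrt{123} \left(-6 - 123\right)\right) = - 48371 \left(41563 + 2 \sqrt{123} \left(-129\right)\right) = - 48371 \left(41563 - 258 \sqrt{123}\right) = -2010443873 + 12479718 \sqrt{123}$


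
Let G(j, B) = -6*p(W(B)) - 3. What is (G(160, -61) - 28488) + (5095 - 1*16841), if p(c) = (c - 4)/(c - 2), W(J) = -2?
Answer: -40246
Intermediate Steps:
p(c) = (-4 + c)/(-2 + c)
G(j, B) = -12 (G(j, B) = -6*(-4 - 2)/(-2 - 2) - 3 = -6*(-6)/(-4) - 3 = -(-3)*(-6)/2 - 3 = -6*3/2 - 3 = -9 - 3 = -12)
(G(160, -61) - 28488) + (5095 - 1*16841) = (-12 - 28488) + (5095 - 1*16841) = -28500 + (5095 - 16841) = -28500 - 11746 = -40246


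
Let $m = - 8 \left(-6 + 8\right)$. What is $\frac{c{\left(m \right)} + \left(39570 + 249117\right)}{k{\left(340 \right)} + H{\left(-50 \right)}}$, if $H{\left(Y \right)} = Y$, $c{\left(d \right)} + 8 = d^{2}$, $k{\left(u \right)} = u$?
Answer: $\frac{57787}{58} \approx 996.33$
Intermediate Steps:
$m = -16$ ($m = \left(-8\right) 2 = -16$)
$c{\left(d \right)} = -8 + d^{2}$
$\frac{c{\left(m \right)} + \left(39570 + 249117\right)}{k{\left(340 \right)} + H{\left(-50 \right)}} = \frac{\left(-8 + \left(-16\right)^{2}\right) + \left(39570 + 249117\right)}{340 - 50} = \frac{\left(-8 + 256\right) + 288687}{290} = \left(248 + 288687\right) \frac{1}{290} = 288935 \cdot \frac{1}{290} = \frac{57787}{58}$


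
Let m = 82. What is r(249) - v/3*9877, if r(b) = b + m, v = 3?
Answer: -9546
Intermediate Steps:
r(b) = 82 + b (r(b) = b + 82 = 82 + b)
r(249) - v/3*9877 = (82 + 249) - 3/3*9877 = 331 - 3*(⅓)*9877 = 331 - 9877 = -9546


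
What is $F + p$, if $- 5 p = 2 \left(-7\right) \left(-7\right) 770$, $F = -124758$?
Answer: $-139850$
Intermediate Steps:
$p = -15092$ ($p = - \frac{2 \left(-7\right) \left(-7\right) 770}{5} = - \frac{\left(-14\right) \left(-7\right) 770}{5} = - \frac{98 \cdot 770}{5} = \left(- \frac{1}{5}\right) 75460 = -15092$)
$F + p = -124758 - 15092 = -139850$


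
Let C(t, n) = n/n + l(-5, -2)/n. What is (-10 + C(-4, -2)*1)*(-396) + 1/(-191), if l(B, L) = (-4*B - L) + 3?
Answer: 1626173/191 ≈ 8514.0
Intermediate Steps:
l(B, L) = 3 - L - 4*B (l(B, L) = (-L - 4*B) + 3 = 3 - L - 4*B)
C(t, n) = 1 + 25/n (C(t, n) = n/n + (3 - 1*(-2) - 4*(-5))/n = 1 + (3 + 2 + 20)/n = 1 + 25/n)
(-10 + C(-4, -2)*1)*(-396) + 1/(-191) = (-10 + ((25 - 2)/(-2))*1)*(-396) + 1/(-191) = (-10 - 1/2*23*1)*(-396) - 1/191 = (-10 - 23/2*1)*(-396) - 1/191 = (-10 - 23/2)*(-396) - 1/191 = -43/2*(-396) - 1/191 = 8514 - 1/191 = 1626173/191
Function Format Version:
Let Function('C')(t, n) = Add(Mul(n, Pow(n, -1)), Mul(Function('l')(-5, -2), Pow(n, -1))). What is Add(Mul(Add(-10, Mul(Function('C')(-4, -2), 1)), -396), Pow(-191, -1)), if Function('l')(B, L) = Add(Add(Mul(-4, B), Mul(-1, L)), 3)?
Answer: Rational(1626173, 191) ≈ 8514.0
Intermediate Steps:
Function('l')(B, L) = Add(3, Mul(-1, L), Mul(-4, B)) (Function('l')(B, L) = Add(Add(Mul(-1, L), Mul(-4, B)), 3) = Add(3, Mul(-1, L), Mul(-4, B)))
Function('C')(t, n) = Add(1, Mul(25, Pow(n, -1))) (Function('C')(t, n) = Add(Mul(n, Pow(n, -1)), Mul(Add(3, Mul(-1, -2), Mul(-4, -5)), Pow(n, -1))) = Add(1, Mul(Add(3, 2, 20), Pow(n, -1))) = Add(1, Mul(25, Pow(n, -1))))
Add(Mul(Add(-10, Mul(Function('C')(-4, -2), 1)), -396), Pow(-191, -1)) = Add(Mul(Add(-10, Mul(Mul(Pow(-2, -1), Add(25, -2)), 1)), -396), Pow(-191, -1)) = Add(Mul(Add(-10, Mul(Mul(Rational(-1, 2), 23), 1)), -396), Rational(-1, 191)) = Add(Mul(Add(-10, Mul(Rational(-23, 2), 1)), -396), Rational(-1, 191)) = Add(Mul(Add(-10, Rational(-23, 2)), -396), Rational(-1, 191)) = Add(Mul(Rational(-43, 2), -396), Rational(-1, 191)) = Add(8514, Rational(-1, 191)) = Rational(1626173, 191)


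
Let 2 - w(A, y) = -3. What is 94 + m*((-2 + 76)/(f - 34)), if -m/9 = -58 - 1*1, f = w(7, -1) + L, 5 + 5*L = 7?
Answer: -183028/143 ≈ -1279.9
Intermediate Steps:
L = ⅖ (L = -1 + (⅕)*7 = -1 + 7/5 = ⅖ ≈ 0.40000)
w(A, y) = 5 (w(A, y) = 2 - 1*(-3) = 2 + 3 = 5)
f = 27/5 (f = 5 + ⅖ = 27/5 ≈ 5.4000)
m = 531 (m = -9*(-58 - 1*1) = -9*(-58 - 1) = -9*(-59) = 531)
94 + m*((-2 + 76)/(f - 34)) = 94 + 531*((-2 + 76)/(27/5 - 34)) = 94 + 531*(74/(-143/5)) = 94 + 531*(74*(-5/143)) = 94 + 531*(-370/143) = 94 - 196470/143 = -183028/143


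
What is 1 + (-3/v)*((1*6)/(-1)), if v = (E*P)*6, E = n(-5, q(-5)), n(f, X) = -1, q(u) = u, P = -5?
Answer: 8/5 ≈ 1.6000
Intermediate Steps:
E = -1
v = 30 (v = -1*(-5)*6 = 5*6 = 30)
1 + (-3/v)*((1*6)/(-1)) = 1 + (-3/30)*((1*6)/(-1)) = 1 + (-3*1/30)*(6*(-1)) = 1 - ⅒*(-6) = 1 + ⅗ = 8/5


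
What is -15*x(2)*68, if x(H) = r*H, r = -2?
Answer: 4080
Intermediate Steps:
x(H) = -2*H
-15*x(2)*68 = -(-30)*2*68 = -15*(-4)*68 = 60*68 = 4080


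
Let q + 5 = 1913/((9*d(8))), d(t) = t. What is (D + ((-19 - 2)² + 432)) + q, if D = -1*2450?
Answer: -111991/72 ≈ -1555.4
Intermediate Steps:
D = -2450
q = 1553/72 (q = -5 + 1913/((9*8)) = -5 + 1913/72 = 1553/72 ≈ 21.569)
(D + ((-19 - 2)² + 432)) + q = (-2450 + ((-19 - 2)² + 432)) + 1553/72 = (-2450 + ((-21)² + 432)) + 1553/72 = (-2450 + (441 + 432)) + 1553/72 = (-2450 + 873) + 1553/72 = -1577 + 1553/72 = -111991/72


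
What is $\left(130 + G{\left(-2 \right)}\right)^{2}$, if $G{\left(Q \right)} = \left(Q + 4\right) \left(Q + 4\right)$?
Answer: $17956$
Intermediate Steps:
$G{\left(Q \right)} = \left(4 + Q\right)^{2}$ ($G{\left(Q \right)} = \left(4 + Q\right) \left(4 + Q\right) = \left(4 + Q\right)^{2}$)
$\left(130 + G{\left(-2 \right)}\right)^{2} = \left(130 + \left(4 - 2\right)^{2}\right)^{2} = \left(130 + 2^{2}\right)^{2} = \left(130 + 4\right)^{2} = 134^{2} = 17956$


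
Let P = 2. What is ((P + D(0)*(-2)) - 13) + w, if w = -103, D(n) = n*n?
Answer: -114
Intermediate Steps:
D(n) = n**2
((P + D(0)*(-2)) - 13) + w = ((2 + 0**2*(-2)) - 13) - 103 = ((2 + 0*(-2)) - 13) - 103 = ((2 + 0) - 13) - 103 = (2 - 13) - 103 = -11 - 103 = -114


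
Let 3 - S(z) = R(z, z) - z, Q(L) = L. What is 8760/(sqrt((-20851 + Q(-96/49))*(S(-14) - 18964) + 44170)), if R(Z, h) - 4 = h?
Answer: 4088*sqrt(19380506505)/1292033767 ≈ 0.44047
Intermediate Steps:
R(Z, h) = 4 + h
S(z) = -1 (S(z) = 3 - ((4 + z) - z) = 3 - 1*4 = 3 - 4 = -1)
8760/(sqrt((-20851 + Q(-96/49))*(S(-14) - 18964) + 44170)) = 8760/(sqrt((-20851 - 96/49)*(-1 - 18964) + 44170)) = 8760/(sqrt((-20851 - 96*1/49)*(-18965) + 44170)) = 8760/(sqrt((-20851 - 96/49)*(-18965) + 44170)) = 8760/(sqrt(-1021795/49*(-18965) + 44170)) = 8760/(sqrt(19378342175/49 + 44170)) = 8760/(sqrt(19380506505/49)) = 8760/((sqrt(19380506505)/7)) = 8760*(7*sqrt(19380506505)/19380506505) = 4088*sqrt(19380506505)/1292033767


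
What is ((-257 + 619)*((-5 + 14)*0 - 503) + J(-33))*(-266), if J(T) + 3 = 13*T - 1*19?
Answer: 48554842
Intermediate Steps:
J(T) = -22 + 13*T (J(T) = -3 + (13*T - 1*19) = -3 + (13*T - 19) = -3 + (-19 + 13*T) = -22 + 13*T)
((-257 + 619)*((-5 + 14)*0 - 503) + J(-33))*(-266) = ((-257 + 619)*((-5 + 14)*0 - 503) + (-22 + 13*(-33)))*(-266) = (362*(9*0 - 503) + (-22 - 429))*(-266) = (362*(0 - 503) - 451)*(-266) = (362*(-503) - 451)*(-266) = (-182086 - 451)*(-266) = -182537*(-266) = 48554842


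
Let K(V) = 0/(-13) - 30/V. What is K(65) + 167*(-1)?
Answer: -2177/13 ≈ -167.46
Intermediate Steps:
K(V) = -30/V (K(V) = 0*(-1/13) - 30/V = 0 - 30/V = -30/V)
K(65) + 167*(-1) = -30/65 + 167*(-1) = -30*1/65 - 167 = -6/13 - 167 = -2177/13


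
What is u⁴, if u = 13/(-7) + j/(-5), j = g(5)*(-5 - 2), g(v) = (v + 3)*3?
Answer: 1523548331041/1500625 ≈ 1.0153e+6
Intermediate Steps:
g(v) = 9 + 3*v (g(v) = (3 + v)*3 = 9 + 3*v)
j = -168 (j = (9 + 3*5)*(-5 - 2) = (9 + 15)*(-7) = 24*(-7) = -168)
u = 1111/35 (u = 13/(-7) - 168/(-5) = 13*(-⅐) - 168*(-⅕) = -13/7 + 168/5 = 1111/35 ≈ 31.743)
u⁴ = (1111/35)⁴ = 1523548331041/1500625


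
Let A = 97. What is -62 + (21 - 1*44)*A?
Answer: -2293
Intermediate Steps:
-62 + (21 - 1*44)*A = -62 + (21 - 1*44)*97 = -62 + (21 - 44)*97 = -62 - 23*97 = -62 - 2231 = -2293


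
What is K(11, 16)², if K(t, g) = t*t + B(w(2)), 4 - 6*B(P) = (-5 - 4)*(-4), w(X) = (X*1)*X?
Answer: 120409/9 ≈ 13379.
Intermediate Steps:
w(X) = X² (w(X) = X*X = X²)
B(P) = -16/3 (B(P) = ⅔ - (-5 - 4)*(-4)/6 = ⅔ - (-3)*(-4)/2 = ⅔ - ⅙*36 = ⅔ - 6 = -16/3)
K(t, g) = -16/3 + t² (K(t, g) = t*t - 16/3 = t² - 16/3 = -16/3 + t²)
K(11, 16)² = (-16/3 + 11²)² = (-16/3 + 121)² = (347/3)² = 120409/9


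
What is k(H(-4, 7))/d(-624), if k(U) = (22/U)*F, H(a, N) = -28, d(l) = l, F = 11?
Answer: 121/8736 ≈ 0.013851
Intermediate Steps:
k(U) = 242/U (k(U) = (22/U)*11 = 242/U)
k(H(-4, 7))/d(-624) = (242/(-28))/(-624) = (242*(-1/28))*(-1/624) = -121/14*(-1/624) = 121/8736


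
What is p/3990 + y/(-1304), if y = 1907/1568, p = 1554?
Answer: 75471699/194243840 ≈ 0.38854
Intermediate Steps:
y = 1907/1568 (y = 1907*(1/1568) = 1907/1568 ≈ 1.2162)
p/3990 + y/(-1304) = 1554/3990 + (1907/1568)/(-1304) = 1554*(1/3990) + (1907/1568)*(-1/1304) = 37/95 - 1907/2044672 = 75471699/194243840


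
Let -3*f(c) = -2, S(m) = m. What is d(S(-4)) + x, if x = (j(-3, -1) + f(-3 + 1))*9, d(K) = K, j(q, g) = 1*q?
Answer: -25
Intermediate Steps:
j(q, g) = q
f(c) = 2/3 (f(c) = -1/3*(-2) = 2/3)
x = -21 (x = (-3 + 2/3)*9 = -7/3*9 = -21)
d(S(-4)) + x = -4 - 21 = -25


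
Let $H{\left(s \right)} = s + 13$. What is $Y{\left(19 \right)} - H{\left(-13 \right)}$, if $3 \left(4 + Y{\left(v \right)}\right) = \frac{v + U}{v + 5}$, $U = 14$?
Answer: $- \frac{85}{24} \approx -3.5417$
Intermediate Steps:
$Y{\left(v \right)} = -4 + \frac{14 + v}{3 \left(5 + v\right)}$ ($Y{\left(v \right)} = -4 + \frac{\left(v + 14\right) \frac{1}{v + 5}}{3} = -4 + \frac{\left(14 + v\right) \frac{1}{5 + v}}{3} = -4 + \frac{\frac{1}{5 + v} \left(14 + v\right)}{3} = -4 + \frac{14 + v}{3 \left(5 + v\right)}$)
$H{\left(s \right)} = 13 + s$
$Y{\left(19 \right)} - H{\left(-13 \right)} = \frac{-46 - 209}{3 \left(5 + 19\right)} - \left(13 - 13\right) = \frac{-46 - 209}{3 \cdot 24} - 0 = \frac{1}{3} \cdot \frac{1}{24} \left(-255\right) + 0 = - \frac{85}{24} + 0 = - \frac{85}{24}$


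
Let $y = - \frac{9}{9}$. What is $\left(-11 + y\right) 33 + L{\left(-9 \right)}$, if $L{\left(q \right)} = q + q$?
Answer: $-414$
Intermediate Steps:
$y = -1$ ($y = \left(-9\right) \frac{1}{9} = -1$)
$L{\left(q \right)} = 2 q$
$\left(-11 + y\right) 33 + L{\left(-9 \right)} = \left(-11 - 1\right) 33 + 2 \left(-9\right) = \left(-12\right) 33 - 18 = -396 - 18 = -414$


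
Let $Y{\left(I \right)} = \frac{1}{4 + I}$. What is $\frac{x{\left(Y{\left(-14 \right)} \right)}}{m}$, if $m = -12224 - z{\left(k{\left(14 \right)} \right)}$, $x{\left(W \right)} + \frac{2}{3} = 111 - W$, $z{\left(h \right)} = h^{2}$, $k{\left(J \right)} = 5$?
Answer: $- \frac{3313}{367470} \approx -0.0090157$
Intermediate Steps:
$x{\left(W \right)} = \frac{331}{3} - W$ ($x{\left(W \right)} = - \frac{2}{3} - \left(-111 + W\right) = \frac{331}{3} - W$)
$m = -12249$ ($m = -12224 - 5^{2} = -12224 - 25 = -12249$)
$\frac{x{\left(Y{\left(-14 \right)} \right)}}{m} = \frac{\frac{331}{3} - \frac{1}{4 - 14}}{-12249} = \left(\frac{331}{3} - \frac{1}{-10}\right) \left(- \frac{1}{12249}\right) = \left(\frac{331}{3} - - \frac{1}{10}\right) \left(- \frac{1}{12249}\right) = \left(\frac{331}{3} + \frac{1}{10}\right) \left(- \frac{1}{12249}\right) = \frac{3313}{30} \left(- \frac{1}{12249}\right) = - \frac{3313}{367470}$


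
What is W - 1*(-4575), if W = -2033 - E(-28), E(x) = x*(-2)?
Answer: 2486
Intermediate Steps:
E(x) = -2*x
W = -2089 (W = -2033 - (-2)*(-28) = -2033 - 1*56 = -2033 - 56 = -2089)
W - 1*(-4575) = -2089 - 1*(-4575) = -2089 + 4575 = 2486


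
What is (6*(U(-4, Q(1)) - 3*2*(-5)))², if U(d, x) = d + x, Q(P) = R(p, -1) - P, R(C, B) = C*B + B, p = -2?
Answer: 24336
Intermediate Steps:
R(C, B) = B + B*C (R(C, B) = B*C + B = B + B*C)
Q(P) = 1 - P (Q(P) = -(1 - 2) - P = -1*(-1) - P = 1 - P)
(6*(U(-4, Q(1)) - 3*2*(-5)))² = (6*((-4 + (1 - 1*1)) - 3*2*(-5)))² = (6*((-4 + (1 - 1)) - 6*(-5)))² = (6*((-4 + 0) + 30))² = (6*(-4 + 30))² = (6*26)² = 156² = 24336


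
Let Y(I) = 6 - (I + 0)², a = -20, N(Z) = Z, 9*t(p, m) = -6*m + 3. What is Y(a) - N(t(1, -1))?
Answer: -395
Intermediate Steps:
t(p, m) = ⅓ - 2*m/3 (t(p, m) = (-6*m + 3)/9 = (3 - 6*m)/9 = ⅓ - 2*m/3)
Y(I) = 6 - I²
Y(a) - N(t(1, -1)) = (6 - 1*(-20)²) - (⅓ - ⅔*(-1)) = (6 - 1*400) - (⅓ + ⅔) = (6 - 400) - 1*1 = -394 - 1 = -395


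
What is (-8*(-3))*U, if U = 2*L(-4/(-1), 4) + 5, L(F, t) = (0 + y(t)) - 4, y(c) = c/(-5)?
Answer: -552/5 ≈ -110.40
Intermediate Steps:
y(c) = -c/5 (y(c) = c*(-1/5) = -c/5)
L(F, t) = -4 - t/5 (L(F, t) = (0 - t/5) - 4 = -t/5 - 4 = -4 - t/5)
U = -23/5 (U = 2*(-4 - 1/5*4) + 5 = 2*(-4 - 4/5) + 5 = 2*(-24/5) + 5 = -48/5 + 5 = -23/5 ≈ -4.6000)
(-8*(-3))*U = -8*(-3)*(-23/5) = 24*(-23/5) = -552/5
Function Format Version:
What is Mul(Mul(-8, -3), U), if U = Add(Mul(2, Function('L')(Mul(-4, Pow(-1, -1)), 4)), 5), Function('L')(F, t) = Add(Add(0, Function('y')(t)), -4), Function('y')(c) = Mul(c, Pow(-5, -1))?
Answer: Rational(-552, 5) ≈ -110.40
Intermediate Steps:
Function('y')(c) = Mul(Rational(-1, 5), c) (Function('y')(c) = Mul(c, Rational(-1, 5)) = Mul(Rational(-1, 5), c))
Function('L')(F, t) = Add(-4, Mul(Rational(-1, 5), t)) (Function('L')(F, t) = Add(Add(0, Mul(Rational(-1, 5), t)), -4) = Add(Mul(Rational(-1, 5), t), -4) = Add(-4, Mul(Rational(-1, 5), t)))
U = Rational(-23, 5) (U = Add(Mul(2, Add(-4, Mul(Rational(-1, 5), 4))), 5) = Add(Mul(2, Add(-4, Rational(-4, 5))), 5) = Add(Mul(2, Rational(-24, 5)), 5) = Add(Rational(-48, 5), 5) = Rational(-23, 5) ≈ -4.6000)
Mul(Mul(-8, -3), U) = Mul(Mul(-8, -3), Rational(-23, 5)) = Mul(24, Rational(-23, 5)) = Rational(-552, 5)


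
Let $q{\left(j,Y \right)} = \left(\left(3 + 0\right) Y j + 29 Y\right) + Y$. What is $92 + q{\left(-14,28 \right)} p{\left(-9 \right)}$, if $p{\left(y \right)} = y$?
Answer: $3116$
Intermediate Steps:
$q{\left(j,Y \right)} = 30 Y + 3 Y j$ ($q{\left(j,Y \right)} = \left(3 Y j + 29 Y\right) + Y = \left(29 Y + 3 Y j\right) + Y = 30 Y + 3 Y j$)
$92 + q{\left(-14,28 \right)} p{\left(-9 \right)} = 92 + 3 \cdot 28 \left(10 - 14\right) \left(-9\right) = 92 + 3 \cdot 28 \left(-4\right) \left(-9\right) = 92 - -3024 = 92 + 3024 = 3116$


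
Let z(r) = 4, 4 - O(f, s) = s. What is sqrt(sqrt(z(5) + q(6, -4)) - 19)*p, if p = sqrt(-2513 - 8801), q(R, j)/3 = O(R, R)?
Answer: I*sqrt(11314)*sqrt(-19 + I*sqrt(2)) ≈ -463.96 + 17.243*I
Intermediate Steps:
O(f, s) = 4 - s
q(R, j) = 12 - 3*R (q(R, j) = 3*(4 - R) = 12 - 3*R)
p = I*sqrt(11314) (p = sqrt(-11314) = I*sqrt(11314) ≈ 106.37*I)
sqrt(sqrt(z(5) + q(6, -4)) - 19)*p = sqrt(sqrt(4 + (12 - 3*6)) - 19)*(I*sqrt(11314)) = sqrt(sqrt(4 + (12 - 18)) - 19)*(I*sqrt(11314)) = sqrt(sqrt(4 - 6) - 19)*(I*sqrt(11314)) = sqrt(sqrt(-2) - 19)*(I*sqrt(11314)) = sqrt(I*sqrt(2) - 19)*(I*sqrt(11314)) = sqrt(-19 + I*sqrt(2))*(I*sqrt(11314)) = I*sqrt(11314)*sqrt(-19 + I*sqrt(2))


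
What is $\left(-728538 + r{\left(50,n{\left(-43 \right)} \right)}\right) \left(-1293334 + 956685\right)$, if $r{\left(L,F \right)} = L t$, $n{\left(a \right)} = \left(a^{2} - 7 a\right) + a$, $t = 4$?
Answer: $245194259362$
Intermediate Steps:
$n{\left(a \right)} = a^{2} - 6 a$
$r{\left(L,F \right)} = 4 L$ ($r{\left(L,F \right)} = L 4 = 4 L$)
$\left(-728538 + r{\left(50,n{\left(-43 \right)} \right)}\right) \left(-1293334 + 956685\right) = \left(-728538 + 4 \cdot 50\right) \left(-1293334 + 956685\right) = \left(-728538 + 200\right) \left(-336649\right) = \left(-728338\right) \left(-336649\right) = 245194259362$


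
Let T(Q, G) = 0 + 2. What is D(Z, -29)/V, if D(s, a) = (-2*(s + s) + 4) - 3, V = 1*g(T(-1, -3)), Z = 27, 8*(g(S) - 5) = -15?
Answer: -856/25 ≈ -34.240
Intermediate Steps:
T(Q, G) = 2
g(S) = 25/8 (g(S) = 5 + (1/8)*(-15) = 5 - 15/8 = 25/8)
V = 25/8 (V = 1*(25/8) = 25/8 ≈ 3.1250)
D(s, a) = 1 - 4*s (D(s, a) = (-4*s + 4) - 3 = (4 - 4*s) - 3 = 1 - 4*s)
D(Z, -29)/V = (1 - 4*27)/(25/8) = (1 - 108)*(8/25) = -107*8/25 = -856/25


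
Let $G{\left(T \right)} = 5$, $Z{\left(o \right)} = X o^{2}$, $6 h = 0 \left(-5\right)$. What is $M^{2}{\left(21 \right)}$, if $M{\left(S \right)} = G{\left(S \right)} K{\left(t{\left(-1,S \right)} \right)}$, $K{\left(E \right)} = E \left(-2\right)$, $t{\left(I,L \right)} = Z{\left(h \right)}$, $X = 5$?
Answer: $0$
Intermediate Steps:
$h = 0$ ($h = \frac{0 \left(-5\right)}{6} = \frac{1}{6} \cdot 0 = 0$)
$Z{\left(o \right)} = 5 o^{2}$
$t{\left(I,L \right)} = 0$ ($t{\left(I,L \right)} = 5 \cdot 0^{2} = 5 \cdot 0 = 0$)
$K{\left(E \right)} = - 2 E$
$M{\left(S \right)} = 0$ ($M{\left(S \right)} = 5 \left(\left(-2\right) 0\right) = 5 \cdot 0 = 0$)
$M^{2}{\left(21 \right)} = 0^{2} = 0$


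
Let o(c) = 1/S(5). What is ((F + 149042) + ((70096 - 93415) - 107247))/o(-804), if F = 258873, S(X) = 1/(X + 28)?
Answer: 277349/33 ≈ 8404.5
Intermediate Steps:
S(X) = 1/(28 + X)
o(c) = 33 (o(c) = 1/(1/(28 + 5)) = 1/(1/33) = 33)
((F + 149042) + ((70096 - 93415) - 107247))/o(-804) = ((258873 + 149042) + ((70096 - 93415) - 107247))/33 = (407915 + (-23319 - 107247))*(1/33) = (407915 - 130566)*(1/33) = 277349*(1/33) = 277349/33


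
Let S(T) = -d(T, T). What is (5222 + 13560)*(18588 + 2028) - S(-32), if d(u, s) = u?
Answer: 387209680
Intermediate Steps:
S(T) = -T
(5222 + 13560)*(18588 + 2028) - S(-32) = (5222 + 13560)*(18588 + 2028) - (-1)*(-32) = 18782*20616 - 1*32 = 387209712 - 32 = 387209680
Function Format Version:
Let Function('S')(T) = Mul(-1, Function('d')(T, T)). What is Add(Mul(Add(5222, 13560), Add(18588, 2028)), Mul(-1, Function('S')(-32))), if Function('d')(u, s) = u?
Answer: 387209680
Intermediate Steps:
Function('S')(T) = Mul(-1, T)
Add(Mul(Add(5222, 13560), Add(18588, 2028)), Mul(-1, Function('S')(-32))) = Add(Mul(Add(5222, 13560), Add(18588, 2028)), Mul(-1, Mul(-1, -32))) = Add(Mul(18782, 20616), Mul(-1, 32)) = Add(387209712, -32) = 387209680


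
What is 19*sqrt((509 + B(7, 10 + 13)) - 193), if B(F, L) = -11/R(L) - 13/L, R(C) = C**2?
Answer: 19*sqrt(166854)/23 ≈ 337.44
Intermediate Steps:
B(F, L) = -13/L - 11/L**2 (B(F, L) = -11/L**2 - 13/L = -13/L - 11/L**2)
19*sqrt((509 + B(7, 10 + 13)) - 193) = 19*sqrt((509 + (-11 - 13*(10 + 13))/(10 + 13)**2) - 193) = 19*sqrt((509 + (-11 - 13*23)/23**2) - 193) = 19*sqrt((509 + (-11 - 299)/529) - 193) = 19*sqrt((509 + (1/529)*(-310)) - 193) = 19*sqrt((509 - 310/529) - 193) = 19*sqrt(268951/529 - 193) = 19*sqrt(166854/529) = 19*(sqrt(166854)/23) = 19*sqrt(166854)/23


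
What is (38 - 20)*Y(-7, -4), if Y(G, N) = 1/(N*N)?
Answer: 9/8 ≈ 1.1250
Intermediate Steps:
Y(G, N) = N**(-2) (Y(G, N) = 1/(N**2) = N**(-2))
(38 - 20)*Y(-7, -4) = (38 - 20)/(-4)**2 = 18*(1/16) = 9/8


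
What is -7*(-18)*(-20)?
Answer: -2520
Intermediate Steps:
-7*(-18)*(-20) = 126*(-20) = -2520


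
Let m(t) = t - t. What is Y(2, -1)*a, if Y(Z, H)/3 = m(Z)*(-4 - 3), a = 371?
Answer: 0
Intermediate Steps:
m(t) = 0
Y(Z, H) = 0 (Y(Z, H) = 3*(0*(-4 - 3)) = 3*(0*(-7)) = 3*0 = 0)
Y(2, -1)*a = 0*371 = 0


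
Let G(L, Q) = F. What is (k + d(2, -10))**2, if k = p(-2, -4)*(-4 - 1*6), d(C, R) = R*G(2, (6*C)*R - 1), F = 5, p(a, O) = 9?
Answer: 19600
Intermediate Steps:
G(L, Q) = 5
d(C, R) = 5*R (d(C, R) = R*5 = 5*R)
k = -90 (k = 9*(-4 - 1*6) = 9*(-4 - 6) = 9*(-10) = -90)
(k + d(2, -10))**2 = (-90 + 5*(-10))**2 = (-90 - 50)**2 = (-140)**2 = 19600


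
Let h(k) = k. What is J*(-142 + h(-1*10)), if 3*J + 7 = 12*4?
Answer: -6232/3 ≈ -2077.3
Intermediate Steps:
J = 41/3 (J = -7/3 + (12*4)/3 = -7/3 + (1/3)*48 = -7/3 + 16 = 41/3 ≈ 13.667)
J*(-142 + h(-1*10)) = 41*(-142 - 1*10)/3 = 41*(-142 - 10)/3 = (41/3)*(-152) = -6232/3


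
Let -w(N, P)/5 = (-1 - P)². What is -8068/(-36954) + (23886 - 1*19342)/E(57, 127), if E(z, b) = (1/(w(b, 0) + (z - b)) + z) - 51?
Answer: 6298772866/8296173 ≈ 759.24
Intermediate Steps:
w(N, P) = -5*(-1 - P)²
E(z, b) = -51 + z + 1/(-5 + z - b) (E(z, b) = (1/(-5*(1 + 0)² + (z - b)) + z) - 51 = (1/(-5*1² + (z - b)) + z) - 51 = (1/(-5*1 + (z - b)) + z) - 51 = (1/(-5 + (z - b)) + z) - 51 = (1/(-5 + z - b) + z) - 51 = (z + 1/(-5 + z - b)) - 51 = -51 + z + 1/(-5 + z - b))
-8068/(-36954) + (23886 - 1*19342)/E(57, 127) = -8068/(-36954) + (23886 - 1*19342)/(((-256 - 1*57² - 51*127 + 56*57 + 127*57)/(5 + 127 - 1*57))) = -8068*(-1/36954) + (23886 - 19342)/(((-256 - 1*3249 - 6477 + 3192 + 7239)/(5 + 127 - 57))) = 4034/18477 + 4544/(((-256 - 3249 - 6477 + 3192 + 7239)/75)) = 4034/18477 + 4544/(((1/75)*449)) = 4034/18477 + 4544/(449/75) = 4034/18477 + 4544*(75/449) = 4034/18477 + 340800/449 = 6298772866/8296173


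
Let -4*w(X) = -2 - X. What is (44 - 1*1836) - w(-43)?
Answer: -7127/4 ≈ -1781.8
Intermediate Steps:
w(X) = ½ + X/4 (w(X) = -(-2 - X)/4 = ½ + X/4)
(44 - 1*1836) - w(-43) = (44 - 1*1836) - (½ + (¼)*(-43)) = (44 - 1836) - (½ - 43/4) = -1792 - 1*(-41/4) = -1792 + 41/4 = -7127/4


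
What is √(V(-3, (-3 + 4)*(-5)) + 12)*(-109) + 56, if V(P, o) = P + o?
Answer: -162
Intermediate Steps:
√(V(-3, (-3 + 4)*(-5)) + 12)*(-109) + 56 = √((-3 + (-3 + 4)*(-5)) + 12)*(-109) + 56 = √((-3 + 1*(-5)) + 12)*(-109) + 56 = √((-3 - 5) + 12)*(-109) + 56 = √(-8 + 12)*(-109) + 56 = √4*(-109) + 56 = 2*(-109) + 56 = -218 + 56 = -162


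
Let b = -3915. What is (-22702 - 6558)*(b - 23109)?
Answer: 790722240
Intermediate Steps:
(-22702 - 6558)*(b - 23109) = (-22702 - 6558)*(-3915 - 23109) = -29260*(-27024) = 790722240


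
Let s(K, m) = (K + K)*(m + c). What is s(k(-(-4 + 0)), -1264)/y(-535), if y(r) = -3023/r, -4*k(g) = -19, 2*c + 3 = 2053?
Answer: -2429435/6046 ≈ -401.83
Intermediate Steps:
c = 1025 (c = -3/2 + (1/2)*2053 = -3/2 + 2053/2 = 1025)
k(g) = 19/4 (k(g) = -1/4*(-19) = 19/4)
s(K, m) = 2*K*(1025 + m) (s(K, m) = (K + K)*(m + 1025) = (2*K)*(1025 + m) = 2*K*(1025 + m))
s(k(-(-4 + 0)), -1264)/y(-535) = (2*(19/4)*(1025 - 1264))/((-3023/(-535))) = (2*(19/4)*(-239))/((-3023*(-1/535))) = -4541/(2*3023/535) = -4541/2*535/3023 = -2429435/6046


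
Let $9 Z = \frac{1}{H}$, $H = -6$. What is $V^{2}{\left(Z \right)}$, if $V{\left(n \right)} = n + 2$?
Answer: $\frac{11449}{2916} \approx 3.9263$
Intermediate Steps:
$Z = - \frac{1}{54}$ ($Z = \frac{1}{9 \left(-6\right)} = \frac{1}{9} \left(- \frac{1}{6}\right) = - \frac{1}{54} \approx -0.018519$)
$V{\left(n \right)} = 2 + n$
$V^{2}{\left(Z \right)} = \left(2 - \frac{1}{54}\right)^{2} = \left(\frac{107}{54}\right)^{2} = \frac{11449}{2916}$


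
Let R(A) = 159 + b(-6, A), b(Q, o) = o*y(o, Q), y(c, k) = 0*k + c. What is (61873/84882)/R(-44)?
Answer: 8839/25403970 ≈ 0.00034794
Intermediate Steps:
y(c, k) = c (y(c, k) = 0 + c = c)
b(Q, o) = o² (b(Q, o) = o*o = o²)
R(A) = 159 + A²
(61873/84882)/R(-44) = (61873/84882)/(159 + (-44)²) = (61873*(1/84882))/(159 + 1936) = (8839/12126)/2095 = (8839/12126)*(1/2095) = 8839/25403970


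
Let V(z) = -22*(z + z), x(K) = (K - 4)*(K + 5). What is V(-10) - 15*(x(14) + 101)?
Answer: -3925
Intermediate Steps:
x(K) = (-4 + K)*(5 + K)
V(z) = -44*z
V(-10) - 15*(x(14) + 101) = -44*(-10) - 15*((-20 + 14 + 14**2) + 101) = 440 - 15*((-20 + 14 + 196) + 101) = 440 - 15*(190 + 101) = 440 - 15*291 = 440 - 4365 = -3925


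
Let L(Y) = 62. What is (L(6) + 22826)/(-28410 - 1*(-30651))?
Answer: 22888/2241 ≈ 10.213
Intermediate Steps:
(L(6) + 22826)/(-28410 - 1*(-30651)) = (62 + 22826)/(-28410 - 1*(-30651)) = 22888/(-28410 + 30651) = 22888/2241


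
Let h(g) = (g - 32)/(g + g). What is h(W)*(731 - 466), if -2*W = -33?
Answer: -8215/66 ≈ -124.47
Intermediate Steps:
W = 33/2 (W = -½*(-33) = 33/2 ≈ 16.500)
h(g) = (-32 + g)/(2*g) (h(g) = (-32 + g)/((2*g)) = (-32 + g)*(1/(2*g)) = (-32 + g)/(2*g))
h(W)*(731 - 466) = ((-32 + 33/2)/(2*(33/2)))*(731 - 466) = ((½)*(2/33)*(-31/2))*265 = -31/66*265 = -8215/66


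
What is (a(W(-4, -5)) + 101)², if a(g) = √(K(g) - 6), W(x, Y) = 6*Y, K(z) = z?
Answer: 10165 + 1212*I ≈ 10165.0 + 1212.0*I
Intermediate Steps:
a(g) = √(-6 + g) (a(g) = √(g - 6) = √(-6 + g))
(a(W(-4, -5)) + 101)² = (√(-6 + 6*(-5)) + 101)² = (√(-6 - 30) + 101)² = (√(-36) + 101)² = (6*I + 101)² = (101 + 6*I)²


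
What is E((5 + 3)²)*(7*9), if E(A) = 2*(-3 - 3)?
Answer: -756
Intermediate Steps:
E(A) = -12 (E(A) = 2*(-6) = -12)
E((5 + 3)²)*(7*9) = -84*9 = -12*63 = -756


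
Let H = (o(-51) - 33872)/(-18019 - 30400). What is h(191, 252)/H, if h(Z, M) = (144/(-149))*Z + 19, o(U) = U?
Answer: -1194641987/5054527 ≈ -236.35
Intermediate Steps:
h(Z, M) = 19 - 144*Z/149 (h(Z, M) = (144*(-1/149))*Z + 19 = -144*Z/149 + 19 = 19 - 144*Z/149)
H = 33923/48419 (H = (-51 - 33872)/(-18019 - 30400) = -33923/(-48419) = -33923*(-1/48419) = 33923/48419 ≈ 0.70061)
h(191, 252)/H = (19 - 144/149*191)/(33923/48419) = (19 - 27504/149)*(48419/33923) = -24673/149*48419/33923 = -1194641987/5054527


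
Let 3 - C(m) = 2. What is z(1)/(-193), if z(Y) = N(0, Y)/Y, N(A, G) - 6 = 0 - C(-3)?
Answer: -5/193 ≈ -0.025907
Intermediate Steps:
C(m) = 1 (C(m) = 3 - 1*2 = 3 - 2 = 1)
N(A, G) = 5 (N(A, G) = 6 + (0 - 1*1) = 6 + (0 - 1) = 6 - 1 = 5)
z(Y) = 5/Y
z(1)/(-193) = (5/1)/(-193) = (5*1)*(-1/193) = 5*(-1/193) = -5/193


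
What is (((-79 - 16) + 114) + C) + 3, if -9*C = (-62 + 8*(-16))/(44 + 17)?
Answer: 12268/549 ≈ 22.346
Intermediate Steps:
C = 190/549 (C = -(-62 + 8*(-16))/(9*(44 + 17)) = -(-62 - 128)/(9*61) = -(-190)/(9*61) = -1/9*(-190/61) = 190/549 ≈ 0.34608)
(((-79 - 16) + 114) + C) + 3 = (((-79 - 16) + 114) + 190/549) + 3 = ((-95 + 114) + 190/549) + 3 = (19 + 190/549) + 3 = 10621/549 + 3 = 12268/549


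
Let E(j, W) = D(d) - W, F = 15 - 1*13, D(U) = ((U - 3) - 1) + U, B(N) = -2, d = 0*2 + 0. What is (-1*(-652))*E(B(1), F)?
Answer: -3912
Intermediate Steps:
d = 0 (d = 0 + 0 = 0)
D(U) = -4 + 2*U (D(U) = ((-3 + U) - 1) + U = (-4 + U) + U = -4 + 2*U)
F = 2 (F = 15 - 13 = 2)
E(j, W) = -4 - W (E(j, W) = (-4 + 2*0) - W = (-4 + 0) - W = -4 - W)
(-1*(-652))*E(B(1), F) = (-1*(-652))*(-4 - 1*2) = 652*(-4 - 2) = 652*(-6) = -3912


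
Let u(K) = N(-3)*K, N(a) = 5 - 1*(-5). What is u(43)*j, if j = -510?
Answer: -219300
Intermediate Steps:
N(a) = 10 (N(a) = 5 + 5 = 10)
u(K) = 10*K
u(43)*j = (10*43)*(-510) = 430*(-510) = -219300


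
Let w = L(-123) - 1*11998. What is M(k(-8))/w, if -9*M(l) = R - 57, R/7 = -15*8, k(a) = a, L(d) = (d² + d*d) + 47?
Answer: 299/54921 ≈ 0.0054442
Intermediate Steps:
L(d) = 47 + 2*d² (L(d) = (d² + d²) + 47 = 2*d² + 47 = 47 + 2*d²)
R = -840 (R = 7*(-15*8) = 7*(-120) = -840)
w = 18307 (w = (47 + 2*(-123)²) - 1*11998 = (47 + 2*15129) - 11998 = (47 + 30258) - 11998 = 30305 - 11998 = 18307)
M(l) = 299/3 (M(l) = -(-840 - 57)/9 = -⅑*(-897) = 299/3)
M(k(-8))/w = (299/3)/18307 = (299/3)*(1/18307) = 299/54921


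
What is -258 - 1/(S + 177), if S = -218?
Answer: -10577/41 ≈ -257.98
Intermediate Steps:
-258 - 1/(S + 177) = -258 - 1/(-218 + 177) = -258 - 1/(-41) = -258 - 1*(-1/41) = -258 + 1/41 = -10577/41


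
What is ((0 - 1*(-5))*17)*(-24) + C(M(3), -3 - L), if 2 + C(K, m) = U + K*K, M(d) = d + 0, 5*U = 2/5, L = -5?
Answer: -50823/25 ≈ -2032.9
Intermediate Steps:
U = 2/25 (U = (2/5)/5 = (2*(⅕))/5 = (⅕)*(⅖) = 2/25 ≈ 0.080000)
M(d) = d
C(K, m) = -48/25 + K² (C(K, m) = -2 + (2/25 + K*K) = -2 + (2/25 + K²) = -48/25 + K²)
((0 - 1*(-5))*17)*(-24) + C(M(3), -3 - L) = ((0 - 1*(-5))*17)*(-24) + (-48/25 + 3²) = ((0 + 5)*17)*(-24) + (-48/25 + 9) = (5*17)*(-24) + 177/25 = 85*(-24) + 177/25 = -2040 + 177/25 = -50823/25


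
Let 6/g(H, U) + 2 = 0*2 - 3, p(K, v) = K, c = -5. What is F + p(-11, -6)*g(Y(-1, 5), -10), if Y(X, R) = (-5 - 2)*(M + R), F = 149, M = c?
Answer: 811/5 ≈ 162.20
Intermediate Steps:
M = -5
Y(X, R) = 35 - 7*R (Y(X, R) = (-5 - 2)*(-5 + R) = -7*(-5 + R) = 35 - 7*R)
g(H, U) = -6/5 (g(H, U) = 6/(-2 + (0*2 - 3)) = 6/(-2 + (0 - 3)) = 6/(-2 - 3) = 6/(-5) = 6*(-⅕) = -6/5)
F + p(-11, -6)*g(Y(-1, 5), -10) = 149 - 11*(-6/5) = 149 + 66/5 = 811/5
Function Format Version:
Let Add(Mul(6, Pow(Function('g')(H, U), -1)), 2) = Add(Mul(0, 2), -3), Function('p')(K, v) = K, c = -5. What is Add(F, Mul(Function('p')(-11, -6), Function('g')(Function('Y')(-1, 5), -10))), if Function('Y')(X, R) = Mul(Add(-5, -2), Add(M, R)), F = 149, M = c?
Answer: Rational(811, 5) ≈ 162.20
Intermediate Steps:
M = -5
Function('Y')(X, R) = Add(35, Mul(-7, R)) (Function('Y')(X, R) = Mul(Add(-5, -2), Add(-5, R)) = Mul(-7, Add(-5, R)) = Add(35, Mul(-7, R)))
Function('g')(H, U) = Rational(-6, 5) (Function('g')(H, U) = Mul(6, Pow(Add(-2, Add(Mul(0, 2), -3)), -1)) = Mul(6, Pow(Add(-2, Add(0, -3)), -1)) = Mul(6, Pow(Add(-2, -3), -1)) = Mul(6, Pow(-5, -1)) = Mul(6, Rational(-1, 5)) = Rational(-6, 5))
Add(F, Mul(Function('p')(-11, -6), Function('g')(Function('Y')(-1, 5), -10))) = Add(149, Mul(-11, Rational(-6, 5))) = Add(149, Rational(66, 5)) = Rational(811, 5)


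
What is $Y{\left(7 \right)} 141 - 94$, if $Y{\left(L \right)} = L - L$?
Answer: $-94$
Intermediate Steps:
$Y{\left(L \right)} = 0$
$Y{\left(7 \right)} 141 - 94 = 0 \cdot 141 - 94 = 0 - 94 = -94$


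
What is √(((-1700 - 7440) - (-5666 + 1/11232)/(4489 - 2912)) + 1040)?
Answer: I*√17640359083694334/1476072 ≈ 89.98*I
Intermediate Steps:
√(((-1700 - 7440) - (-5666 + 1/11232)/(4489 - 2912)) + 1040) = √((-9140 - (-5666 + 1/11232)/1577) + 1040) = √((-9140 - (-63640511)/(11232*1577)) + 1040) = √((-9140 - 1*(-63640511/17712864)) + 1040) = √((-9140 + 63640511/17712864) + 1040) = √(-161831936449/17712864 + 1040) = √(-143410557889/17712864) = I*√17640359083694334/1476072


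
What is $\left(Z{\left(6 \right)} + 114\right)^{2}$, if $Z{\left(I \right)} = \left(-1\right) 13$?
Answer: $10201$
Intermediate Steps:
$Z{\left(I \right)} = -13$
$\left(Z{\left(6 \right)} + 114\right)^{2} = \left(-13 + 114\right)^{2} = 101^{2} = 10201$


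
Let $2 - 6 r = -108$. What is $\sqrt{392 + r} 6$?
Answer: $2 \sqrt{3693} \approx 121.54$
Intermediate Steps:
$r = \frac{55}{3}$ ($r = \frac{1}{3} - -18 = \frac{1}{3} + 18 = \frac{55}{3} \approx 18.333$)
$\sqrt{392 + r} 6 = \sqrt{392 + \frac{55}{3}} \cdot 6 = \sqrt{\frac{1231}{3}} \cdot 6 = \frac{\sqrt{3693}}{3} \cdot 6 = 2 \sqrt{3693}$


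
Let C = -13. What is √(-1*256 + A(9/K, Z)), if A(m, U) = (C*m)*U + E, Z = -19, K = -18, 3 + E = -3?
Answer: I*√1542/2 ≈ 19.634*I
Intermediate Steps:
E = -6 (E = -3 - 3 = -6)
A(m, U) = -6 - 13*U*m (A(m, U) = (-13*m)*U - 6 = -13*U*m - 6 = -6 - 13*U*m)
√(-1*256 + A(9/K, Z)) = √(-1*256 + (-6 - 13*(-19)*9/(-18))) = √(-256 + (-6 - 13*(-19)*9*(-1/18))) = √(-256 + (-6 - 13*(-19)*(-½))) = √(-256 + (-6 - 247/2)) = √(-256 - 259/2) = √(-771/2) = I*√1542/2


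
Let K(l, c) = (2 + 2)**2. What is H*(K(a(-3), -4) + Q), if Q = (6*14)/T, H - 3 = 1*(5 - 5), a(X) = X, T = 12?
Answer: 69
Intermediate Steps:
K(l, c) = 16 (K(l, c) = 4**2 = 16)
H = 3 (H = 3 + 1*(5 - 5) = 3 + 1*0 = 3 + 0 = 3)
Q = 7 (Q = (6*14)/12 = 84*(1/12) = 7)
H*(K(a(-3), -4) + Q) = 3*(16 + 7) = 3*23 = 69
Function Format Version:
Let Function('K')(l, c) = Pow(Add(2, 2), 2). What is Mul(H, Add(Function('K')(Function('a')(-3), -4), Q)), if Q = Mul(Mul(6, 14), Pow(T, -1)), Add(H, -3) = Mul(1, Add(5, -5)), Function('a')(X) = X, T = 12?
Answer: 69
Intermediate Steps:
Function('K')(l, c) = 16 (Function('K')(l, c) = Pow(4, 2) = 16)
H = 3 (H = Add(3, Mul(1, Add(5, -5))) = Add(3, Mul(1, 0)) = Add(3, 0) = 3)
Q = 7 (Q = Mul(Mul(6, 14), Pow(12, -1)) = Mul(84, Rational(1, 12)) = 7)
Mul(H, Add(Function('K')(Function('a')(-3), -4), Q)) = Mul(3, Add(16, 7)) = Mul(3, 23) = 69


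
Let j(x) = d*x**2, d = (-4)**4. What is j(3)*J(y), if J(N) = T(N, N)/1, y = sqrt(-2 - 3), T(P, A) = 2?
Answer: 4608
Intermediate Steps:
d = 256
y = I*sqrt(5) (y = sqrt(-5) = I*sqrt(5) ≈ 2.2361*I)
j(x) = 256*x**2
J(N) = 2 (J(N) = 2/1 = 2*1 = 2)
j(3)*J(y) = (256*3**2)*2 = (256*9)*2 = 2304*2 = 4608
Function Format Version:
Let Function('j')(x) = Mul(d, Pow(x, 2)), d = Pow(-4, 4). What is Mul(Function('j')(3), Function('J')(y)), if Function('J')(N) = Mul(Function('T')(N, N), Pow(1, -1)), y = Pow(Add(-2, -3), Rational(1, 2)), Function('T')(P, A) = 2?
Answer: 4608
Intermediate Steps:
d = 256
y = Mul(I, Pow(5, Rational(1, 2))) (y = Pow(-5, Rational(1, 2)) = Mul(I, Pow(5, Rational(1, 2))) ≈ Mul(2.2361, I))
Function('j')(x) = Mul(256, Pow(x, 2))
Function('J')(N) = 2 (Function('J')(N) = Mul(2, Pow(1, -1)) = Mul(2, 1) = 2)
Mul(Function('j')(3), Function('J')(y)) = Mul(Mul(256, Pow(3, 2)), 2) = Mul(Mul(256, 9), 2) = Mul(2304, 2) = 4608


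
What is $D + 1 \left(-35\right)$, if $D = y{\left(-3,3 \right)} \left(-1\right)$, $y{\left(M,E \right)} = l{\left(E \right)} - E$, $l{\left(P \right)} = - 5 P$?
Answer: $-17$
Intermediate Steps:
$y{\left(M,E \right)} = - 6 E$ ($y{\left(M,E \right)} = - 5 E - E = - 6 E$)
$D = 18$ ($D = \left(-6\right) 3 \left(-1\right) = \left(-18\right) \left(-1\right) = 18$)
$D + 1 \left(-35\right) = 18 + 1 \left(-35\right) = 18 - 35 = -17$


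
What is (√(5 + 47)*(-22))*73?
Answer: -3212*√13 ≈ -11581.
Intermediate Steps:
(√(5 + 47)*(-22))*73 = (√52*(-22))*73 = ((2*√13)*(-22))*73 = -44*√13*73 = -3212*√13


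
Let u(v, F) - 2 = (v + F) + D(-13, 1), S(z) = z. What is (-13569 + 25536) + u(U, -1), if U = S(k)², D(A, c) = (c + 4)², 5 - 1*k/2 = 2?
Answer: 12029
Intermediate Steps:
k = 6 (k = 10 - 2*2 = 10 - 4 = 6)
D(A, c) = (4 + c)²
U = 36 (U = 6² = 36)
u(v, F) = 27 + F + v (u(v, F) = 2 + ((v + F) + (4 + 1)²) = 2 + ((F + v) + 5²) = 2 + ((F + v) + 25) = 2 + (25 + F + v) = 27 + F + v)
(-13569 + 25536) + u(U, -1) = (-13569 + 25536) + (27 - 1 + 36) = 11967 + 62 = 12029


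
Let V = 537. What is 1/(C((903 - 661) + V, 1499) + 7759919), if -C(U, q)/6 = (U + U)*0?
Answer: 1/7759919 ≈ 1.2887e-7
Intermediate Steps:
C(U, q) = 0 (C(U, q) = -6*(U + U)*0 = -6*2*U*0 = -6*0 = 0)
1/(C((903 - 661) + V, 1499) + 7759919) = 1/(0 + 7759919) = 1/7759919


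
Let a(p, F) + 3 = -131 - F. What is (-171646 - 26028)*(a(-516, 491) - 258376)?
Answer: 51197763674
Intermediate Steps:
a(p, F) = -134 - F (a(p, F) = -3 + (-131 - F) = -134 - F)
(-171646 - 26028)*(a(-516, 491) - 258376) = (-171646 - 26028)*((-134 - 1*491) - 258376) = -197674*((-134 - 491) - 258376) = -197674*(-625 - 258376) = -197674*(-259001) = 51197763674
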